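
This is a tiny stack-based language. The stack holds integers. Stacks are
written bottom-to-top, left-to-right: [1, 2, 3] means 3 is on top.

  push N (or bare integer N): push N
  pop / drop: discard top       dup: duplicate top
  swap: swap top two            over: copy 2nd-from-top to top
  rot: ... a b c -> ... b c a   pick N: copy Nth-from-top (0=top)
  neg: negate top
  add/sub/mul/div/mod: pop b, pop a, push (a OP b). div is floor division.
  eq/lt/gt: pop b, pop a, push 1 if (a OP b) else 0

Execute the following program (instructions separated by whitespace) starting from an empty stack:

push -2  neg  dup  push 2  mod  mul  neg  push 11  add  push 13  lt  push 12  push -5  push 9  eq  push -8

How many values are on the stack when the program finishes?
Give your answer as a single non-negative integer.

After 'push -2': stack = [-2] (depth 1)
After 'neg': stack = [2] (depth 1)
After 'dup': stack = [2, 2] (depth 2)
After 'push 2': stack = [2, 2, 2] (depth 3)
After 'mod': stack = [2, 0] (depth 2)
After 'mul': stack = [0] (depth 1)
After 'neg': stack = [0] (depth 1)
After 'push 11': stack = [0, 11] (depth 2)
After 'add': stack = [11] (depth 1)
After 'push 13': stack = [11, 13] (depth 2)
After 'lt': stack = [1] (depth 1)
After 'push 12': stack = [1, 12] (depth 2)
After 'push -5': stack = [1, 12, -5] (depth 3)
After 'push 9': stack = [1, 12, -5, 9] (depth 4)
After 'eq': stack = [1, 12, 0] (depth 3)
After 'push -8': stack = [1, 12, 0, -8] (depth 4)

Answer: 4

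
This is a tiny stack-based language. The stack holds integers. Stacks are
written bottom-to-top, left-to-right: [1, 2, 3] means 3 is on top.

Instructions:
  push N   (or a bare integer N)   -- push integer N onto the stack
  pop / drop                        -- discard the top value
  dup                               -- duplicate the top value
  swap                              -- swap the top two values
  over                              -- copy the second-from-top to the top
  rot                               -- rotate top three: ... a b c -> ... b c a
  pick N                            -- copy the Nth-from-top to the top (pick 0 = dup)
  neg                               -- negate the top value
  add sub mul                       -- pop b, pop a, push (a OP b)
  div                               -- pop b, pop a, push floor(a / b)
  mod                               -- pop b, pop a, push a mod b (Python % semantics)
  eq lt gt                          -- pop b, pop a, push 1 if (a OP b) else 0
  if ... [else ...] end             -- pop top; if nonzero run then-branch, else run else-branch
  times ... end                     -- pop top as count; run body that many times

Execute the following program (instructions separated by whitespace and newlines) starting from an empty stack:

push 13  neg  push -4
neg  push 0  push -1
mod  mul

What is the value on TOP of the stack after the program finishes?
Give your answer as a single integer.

After 'push 13': [13]
After 'neg': [-13]
After 'push -4': [-13, -4]
After 'neg': [-13, 4]
After 'push 0': [-13, 4, 0]
After 'push -1': [-13, 4, 0, -1]
After 'mod': [-13, 4, 0]
After 'mul': [-13, 0]

Answer: 0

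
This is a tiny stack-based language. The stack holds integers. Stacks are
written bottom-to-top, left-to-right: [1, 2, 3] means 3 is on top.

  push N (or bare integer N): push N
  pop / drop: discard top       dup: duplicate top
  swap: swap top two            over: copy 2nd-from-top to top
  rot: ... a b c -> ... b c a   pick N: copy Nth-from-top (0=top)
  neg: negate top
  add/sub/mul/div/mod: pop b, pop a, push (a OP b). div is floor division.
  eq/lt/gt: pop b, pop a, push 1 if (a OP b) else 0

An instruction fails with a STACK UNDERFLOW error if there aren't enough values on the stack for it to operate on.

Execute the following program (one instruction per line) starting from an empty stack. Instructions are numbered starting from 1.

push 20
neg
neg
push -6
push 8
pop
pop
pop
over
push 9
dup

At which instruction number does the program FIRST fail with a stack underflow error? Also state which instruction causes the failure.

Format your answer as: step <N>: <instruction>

Step 1 ('push 20'): stack = [20], depth = 1
Step 2 ('neg'): stack = [-20], depth = 1
Step 3 ('neg'): stack = [20], depth = 1
Step 4 ('push -6'): stack = [20, -6], depth = 2
Step 5 ('push 8'): stack = [20, -6, 8], depth = 3
Step 6 ('pop'): stack = [20, -6], depth = 2
Step 7 ('pop'): stack = [20], depth = 1
Step 8 ('pop'): stack = [], depth = 0
Step 9 ('over'): needs 2 value(s) but depth is 0 — STACK UNDERFLOW

Answer: step 9: over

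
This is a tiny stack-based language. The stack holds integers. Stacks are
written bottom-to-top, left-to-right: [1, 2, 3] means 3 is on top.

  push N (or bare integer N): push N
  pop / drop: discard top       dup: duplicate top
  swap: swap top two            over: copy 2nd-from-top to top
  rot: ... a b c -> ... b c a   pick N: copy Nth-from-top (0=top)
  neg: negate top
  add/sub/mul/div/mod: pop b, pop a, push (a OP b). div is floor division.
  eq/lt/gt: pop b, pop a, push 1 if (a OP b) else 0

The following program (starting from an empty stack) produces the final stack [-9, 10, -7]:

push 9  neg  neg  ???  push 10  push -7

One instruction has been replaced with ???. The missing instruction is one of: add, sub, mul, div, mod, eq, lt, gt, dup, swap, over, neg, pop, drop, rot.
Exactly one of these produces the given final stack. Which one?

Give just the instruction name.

Answer: neg

Derivation:
Stack before ???: [9]
Stack after ???:  [-9]
The instruction that transforms [9] -> [-9] is: neg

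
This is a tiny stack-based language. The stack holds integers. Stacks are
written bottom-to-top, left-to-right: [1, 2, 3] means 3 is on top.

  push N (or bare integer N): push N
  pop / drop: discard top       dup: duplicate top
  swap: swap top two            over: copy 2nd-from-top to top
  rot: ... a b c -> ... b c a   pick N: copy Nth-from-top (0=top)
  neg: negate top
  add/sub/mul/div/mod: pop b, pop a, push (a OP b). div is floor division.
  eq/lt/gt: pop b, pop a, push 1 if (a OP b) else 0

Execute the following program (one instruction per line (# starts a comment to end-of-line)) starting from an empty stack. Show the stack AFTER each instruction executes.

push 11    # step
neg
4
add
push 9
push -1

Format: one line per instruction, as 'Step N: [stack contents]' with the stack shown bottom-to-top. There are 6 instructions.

Step 1: [11]
Step 2: [-11]
Step 3: [-11, 4]
Step 4: [-7]
Step 5: [-7, 9]
Step 6: [-7, 9, -1]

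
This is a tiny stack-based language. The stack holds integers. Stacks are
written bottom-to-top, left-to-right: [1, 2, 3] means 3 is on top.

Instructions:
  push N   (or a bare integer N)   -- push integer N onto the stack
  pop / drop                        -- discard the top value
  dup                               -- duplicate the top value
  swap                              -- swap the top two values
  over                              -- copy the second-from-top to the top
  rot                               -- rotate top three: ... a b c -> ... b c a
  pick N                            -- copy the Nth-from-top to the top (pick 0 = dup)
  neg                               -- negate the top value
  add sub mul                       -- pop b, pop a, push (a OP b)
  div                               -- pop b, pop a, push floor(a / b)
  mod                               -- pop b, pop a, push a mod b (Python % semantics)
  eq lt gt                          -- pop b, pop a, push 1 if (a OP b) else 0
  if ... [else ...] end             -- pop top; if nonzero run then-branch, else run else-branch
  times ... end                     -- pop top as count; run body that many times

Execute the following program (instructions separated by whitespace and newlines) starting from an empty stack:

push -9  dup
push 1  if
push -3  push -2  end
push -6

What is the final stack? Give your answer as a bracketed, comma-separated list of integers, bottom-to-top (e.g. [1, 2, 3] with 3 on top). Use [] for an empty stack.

After 'push -9': [-9]
After 'dup': [-9, -9]
After 'push 1': [-9, -9, 1]
After 'if': [-9, -9]
After 'push -3': [-9, -9, -3]
After 'push -2': [-9, -9, -3, -2]
After 'push -6': [-9, -9, -3, -2, -6]

Answer: [-9, -9, -3, -2, -6]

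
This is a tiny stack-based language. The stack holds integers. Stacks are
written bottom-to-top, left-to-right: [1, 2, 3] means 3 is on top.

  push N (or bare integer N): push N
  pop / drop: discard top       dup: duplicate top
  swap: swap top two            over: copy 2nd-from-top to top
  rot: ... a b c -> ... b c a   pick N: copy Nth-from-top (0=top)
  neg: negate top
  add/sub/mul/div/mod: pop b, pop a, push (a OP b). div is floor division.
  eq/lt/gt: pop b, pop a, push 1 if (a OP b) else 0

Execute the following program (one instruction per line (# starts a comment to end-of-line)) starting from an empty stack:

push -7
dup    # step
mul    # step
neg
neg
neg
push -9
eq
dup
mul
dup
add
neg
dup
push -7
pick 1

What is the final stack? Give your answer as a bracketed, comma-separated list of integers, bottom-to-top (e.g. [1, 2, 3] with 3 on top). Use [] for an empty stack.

After 'push -7': [-7]
After 'dup': [-7, -7]
After 'mul': [49]
After 'neg': [-49]
After 'neg': [49]
After 'neg': [-49]
After 'push -9': [-49, -9]
After 'eq': [0]
After 'dup': [0, 0]
After 'mul': [0]
After 'dup': [0, 0]
After 'add': [0]
After 'neg': [0]
After 'dup': [0, 0]
After 'push -7': [0, 0, -7]
After 'pick 1': [0, 0, -7, 0]

Answer: [0, 0, -7, 0]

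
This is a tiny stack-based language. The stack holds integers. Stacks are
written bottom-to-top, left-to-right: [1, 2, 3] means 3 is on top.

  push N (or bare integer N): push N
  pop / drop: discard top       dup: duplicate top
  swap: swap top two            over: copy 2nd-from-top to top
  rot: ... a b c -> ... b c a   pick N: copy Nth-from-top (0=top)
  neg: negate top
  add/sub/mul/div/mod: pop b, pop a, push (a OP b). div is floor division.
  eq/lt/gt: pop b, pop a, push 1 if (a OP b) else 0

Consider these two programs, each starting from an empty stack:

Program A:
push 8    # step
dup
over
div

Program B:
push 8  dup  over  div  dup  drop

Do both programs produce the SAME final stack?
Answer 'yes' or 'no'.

Program A trace:
  After 'push 8': [8]
  After 'dup': [8, 8]
  After 'over': [8, 8, 8]
  After 'div': [8, 1]
Program A final stack: [8, 1]

Program B trace:
  After 'push 8': [8]
  After 'dup': [8, 8]
  After 'over': [8, 8, 8]
  After 'div': [8, 1]
  After 'dup': [8, 1, 1]
  After 'drop': [8, 1]
Program B final stack: [8, 1]
Same: yes

Answer: yes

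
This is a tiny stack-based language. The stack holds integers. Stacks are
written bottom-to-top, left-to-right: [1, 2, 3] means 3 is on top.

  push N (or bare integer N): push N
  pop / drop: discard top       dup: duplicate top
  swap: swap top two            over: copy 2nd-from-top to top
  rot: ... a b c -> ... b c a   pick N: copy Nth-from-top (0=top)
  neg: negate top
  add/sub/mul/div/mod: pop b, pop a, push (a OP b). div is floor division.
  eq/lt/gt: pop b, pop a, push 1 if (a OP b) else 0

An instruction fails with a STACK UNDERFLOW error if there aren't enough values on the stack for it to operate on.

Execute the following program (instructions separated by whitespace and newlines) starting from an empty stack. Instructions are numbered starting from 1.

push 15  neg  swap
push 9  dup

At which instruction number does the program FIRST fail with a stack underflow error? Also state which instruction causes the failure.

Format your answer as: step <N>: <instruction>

Step 1 ('push 15'): stack = [15], depth = 1
Step 2 ('neg'): stack = [-15], depth = 1
Step 3 ('swap'): needs 2 value(s) but depth is 1 — STACK UNDERFLOW

Answer: step 3: swap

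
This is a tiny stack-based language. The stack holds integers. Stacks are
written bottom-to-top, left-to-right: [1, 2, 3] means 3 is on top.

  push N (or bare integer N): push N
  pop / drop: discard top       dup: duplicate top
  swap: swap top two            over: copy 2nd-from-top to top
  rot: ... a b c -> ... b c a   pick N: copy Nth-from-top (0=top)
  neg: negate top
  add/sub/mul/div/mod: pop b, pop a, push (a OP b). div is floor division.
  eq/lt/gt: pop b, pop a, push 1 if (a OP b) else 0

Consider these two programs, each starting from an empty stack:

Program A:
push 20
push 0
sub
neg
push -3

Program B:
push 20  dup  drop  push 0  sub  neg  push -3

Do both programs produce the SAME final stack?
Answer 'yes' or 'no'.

Program A trace:
  After 'push 20': [20]
  After 'push 0': [20, 0]
  After 'sub': [20]
  After 'neg': [-20]
  After 'push -3': [-20, -3]
Program A final stack: [-20, -3]

Program B trace:
  After 'push 20': [20]
  After 'dup': [20, 20]
  After 'drop': [20]
  After 'push 0': [20, 0]
  After 'sub': [20]
  After 'neg': [-20]
  After 'push -3': [-20, -3]
Program B final stack: [-20, -3]
Same: yes

Answer: yes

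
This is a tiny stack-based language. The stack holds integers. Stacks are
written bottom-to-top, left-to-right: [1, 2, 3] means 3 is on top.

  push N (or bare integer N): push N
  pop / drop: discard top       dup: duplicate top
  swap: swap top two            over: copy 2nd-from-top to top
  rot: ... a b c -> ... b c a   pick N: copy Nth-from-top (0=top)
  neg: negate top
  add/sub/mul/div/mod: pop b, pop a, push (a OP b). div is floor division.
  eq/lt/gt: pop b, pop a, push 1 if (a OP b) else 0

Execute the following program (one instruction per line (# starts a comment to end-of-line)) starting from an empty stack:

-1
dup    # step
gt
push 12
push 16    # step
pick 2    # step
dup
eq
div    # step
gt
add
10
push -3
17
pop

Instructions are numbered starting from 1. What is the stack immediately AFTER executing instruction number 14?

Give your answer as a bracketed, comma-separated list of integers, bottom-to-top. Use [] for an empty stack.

Step 1 ('-1'): [-1]
Step 2 ('dup'): [-1, -1]
Step 3 ('gt'): [0]
Step 4 ('push 12'): [0, 12]
Step 5 ('push 16'): [0, 12, 16]
Step 6 ('pick 2'): [0, 12, 16, 0]
Step 7 ('dup'): [0, 12, 16, 0, 0]
Step 8 ('eq'): [0, 12, 16, 1]
Step 9 ('div'): [0, 12, 16]
Step 10 ('gt'): [0, 0]
Step 11 ('add'): [0]
Step 12 ('10'): [0, 10]
Step 13 ('push -3'): [0, 10, -3]
Step 14 ('17'): [0, 10, -3, 17]

Answer: [0, 10, -3, 17]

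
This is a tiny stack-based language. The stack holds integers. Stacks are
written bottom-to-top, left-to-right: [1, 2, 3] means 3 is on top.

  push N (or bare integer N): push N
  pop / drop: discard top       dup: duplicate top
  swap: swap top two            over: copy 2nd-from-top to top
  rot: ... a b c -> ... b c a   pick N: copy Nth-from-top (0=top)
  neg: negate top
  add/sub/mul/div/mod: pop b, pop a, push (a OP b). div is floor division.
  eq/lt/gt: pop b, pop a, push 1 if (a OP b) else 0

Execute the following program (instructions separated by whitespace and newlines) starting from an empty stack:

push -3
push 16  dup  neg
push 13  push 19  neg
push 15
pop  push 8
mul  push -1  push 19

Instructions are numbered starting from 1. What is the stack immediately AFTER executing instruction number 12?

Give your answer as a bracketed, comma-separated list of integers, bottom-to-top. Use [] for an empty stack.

Step 1 ('push -3'): [-3]
Step 2 ('push 16'): [-3, 16]
Step 3 ('dup'): [-3, 16, 16]
Step 4 ('neg'): [-3, 16, -16]
Step 5 ('push 13'): [-3, 16, -16, 13]
Step 6 ('push 19'): [-3, 16, -16, 13, 19]
Step 7 ('neg'): [-3, 16, -16, 13, -19]
Step 8 ('push 15'): [-3, 16, -16, 13, -19, 15]
Step 9 ('pop'): [-3, 16, -16, 13, -19]
Step 10 ('push 8'): [-3, 16, -16, 13, -19, 8]
Step 11 ('mul'): [-3, 16, -16, 13, -152]
Step 12 ('push -1'): [-3, 16, -16, 13, -152, -1]

Answer: [-3, 16, -16, 13, -152, -1]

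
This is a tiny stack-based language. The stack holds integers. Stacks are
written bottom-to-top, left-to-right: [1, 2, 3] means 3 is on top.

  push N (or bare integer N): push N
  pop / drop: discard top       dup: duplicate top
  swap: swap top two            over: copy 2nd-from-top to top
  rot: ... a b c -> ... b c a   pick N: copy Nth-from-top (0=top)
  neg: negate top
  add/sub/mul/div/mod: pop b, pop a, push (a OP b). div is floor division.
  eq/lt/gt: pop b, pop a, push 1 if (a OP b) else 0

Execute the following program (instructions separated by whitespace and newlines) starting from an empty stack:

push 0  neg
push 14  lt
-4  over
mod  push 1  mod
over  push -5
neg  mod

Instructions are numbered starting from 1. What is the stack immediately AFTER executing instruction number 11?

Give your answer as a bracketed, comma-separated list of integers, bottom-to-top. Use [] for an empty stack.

Step 1 ('push 0'): [0]
Step 2 ('neg'): [0]
Step 3 ('push 14'): [0, 14]
Step 4 ('lt'): [1]
Step 5 ('-4'): [1, -4]
Step 6 ('over'): [1, -4, 1]
Step 7 ('mod'): [1, 0]
Step 8 ('push 1'): [1, 0, 1]
Step 9 ('mod'): [1, 0]
Step 10 ('over'): [1, 0, 1]
Step 11 ('push -5'): [1, 0, 1, -5]

Answer: [1, 0, 1, -5]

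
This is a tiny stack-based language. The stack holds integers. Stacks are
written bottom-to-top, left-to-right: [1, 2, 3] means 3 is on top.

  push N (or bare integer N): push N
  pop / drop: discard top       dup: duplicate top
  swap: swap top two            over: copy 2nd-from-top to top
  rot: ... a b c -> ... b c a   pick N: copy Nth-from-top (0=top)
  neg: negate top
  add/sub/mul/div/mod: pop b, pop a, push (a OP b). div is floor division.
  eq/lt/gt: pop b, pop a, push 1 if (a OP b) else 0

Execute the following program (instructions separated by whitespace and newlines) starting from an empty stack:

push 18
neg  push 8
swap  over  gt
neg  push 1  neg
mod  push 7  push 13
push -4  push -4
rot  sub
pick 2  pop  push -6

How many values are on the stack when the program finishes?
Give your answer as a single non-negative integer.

Answer: 6

Derivation:
After 'push 18': stack = [18] (depth 1)
After 'neg': stack = [-18] (depth 1)
After 'push 8': stack = [-18, 8] (depth 2)
After 'swap': stack = [8, -18] (depth 2)
After 'over': stack = [8, -18, 8] (depth 3)
After 'gt': stack = [8, 0] (depth 2)
After 'neg': stack = [8, 0] (depth 2)
After 'push 1': stack = [8, 0, 1] (depth 3)
After 'neg': stack = [8, 0, -1] (depth 3)
After 'mod': stack = [8, 0] (depth 2)
After 'push 7': stack = [8, 0, 7] (depth 3)
After 'push 13': stack = [8, 0, 7, 13] (depth 4)
After 'push -4': stack = [8, 0, 7, 13, -4] (depth 5)
After 'push -4': stack = [8, 0, 7, 13, -4, -4] (depth 6)
After 'rot': stack = [8, 0, 7, -4, -4, 13] (depth 6)
After 'sub': stack = [8, 0, 7, -4, -17] (depth 5)
After 'pick 2': stack = [8, 0, 7, -4, -17, 7] (depth 6)
After 'pop': stack = [8, 0, 7, -4, -17] (depth 5)
After 'push -6': stack = [8, 0, 7, -4, -17, -6] (depth 6)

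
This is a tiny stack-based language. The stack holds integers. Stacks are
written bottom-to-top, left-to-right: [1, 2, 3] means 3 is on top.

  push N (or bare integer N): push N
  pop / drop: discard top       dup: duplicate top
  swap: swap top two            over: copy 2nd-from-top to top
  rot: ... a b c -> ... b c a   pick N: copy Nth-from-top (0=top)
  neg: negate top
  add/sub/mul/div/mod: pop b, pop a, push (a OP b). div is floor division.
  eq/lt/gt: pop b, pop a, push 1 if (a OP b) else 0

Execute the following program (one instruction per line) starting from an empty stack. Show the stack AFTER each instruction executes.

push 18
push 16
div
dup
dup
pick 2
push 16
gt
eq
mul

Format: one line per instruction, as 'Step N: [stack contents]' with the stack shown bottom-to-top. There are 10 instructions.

Step 1: [18]
Step 2: [18, 16]
Step 3: [1]
Step 4: [1, 1]
Step 5: [1, 1, 1]
Step 6: [1, 1, 1, 1]
Step 7: [1, 1, 1, 1, 16]
Step 8: [1, 1, 1, 0]
Step 9: [1, 1, 0]
Step 10: [1, 0]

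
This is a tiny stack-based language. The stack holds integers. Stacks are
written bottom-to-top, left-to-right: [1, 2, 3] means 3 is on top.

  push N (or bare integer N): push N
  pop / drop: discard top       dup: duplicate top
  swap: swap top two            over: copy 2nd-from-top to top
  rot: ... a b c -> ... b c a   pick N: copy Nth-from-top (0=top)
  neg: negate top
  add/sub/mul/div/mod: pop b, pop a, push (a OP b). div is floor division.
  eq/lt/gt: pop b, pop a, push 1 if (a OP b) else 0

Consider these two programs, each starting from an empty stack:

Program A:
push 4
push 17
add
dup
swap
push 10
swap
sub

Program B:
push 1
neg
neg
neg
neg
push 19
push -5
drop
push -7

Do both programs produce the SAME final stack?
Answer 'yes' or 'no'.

Answer: no

Derivation:
Program A trace:
  After 'push 4': [4]
  After 'push 17': [4, 17]
  After 'add': [21]
  After 'dup': [21, 21]
  After 'swap': [21, 21]
  After 'push 10': [21, 21, 10]
  After 'swap': [21, 10, 21]
  After 'sub': [21, -11]
Program A final stack: [21, -11]

Program B trace:
  After 'push 1': [1]
  After 'neg': [-1]
  After 'neg': [1]
  After 'neg': [-1]
  After 'neg': [1]
  After 'push 19': [1, 19]
  After 'push -5': [1, 19, -5]
  After 'drop': [1, 19]
  After 'push -7': [1, 19, -7]
Program B final stack: [1, 19, -7]
Same: no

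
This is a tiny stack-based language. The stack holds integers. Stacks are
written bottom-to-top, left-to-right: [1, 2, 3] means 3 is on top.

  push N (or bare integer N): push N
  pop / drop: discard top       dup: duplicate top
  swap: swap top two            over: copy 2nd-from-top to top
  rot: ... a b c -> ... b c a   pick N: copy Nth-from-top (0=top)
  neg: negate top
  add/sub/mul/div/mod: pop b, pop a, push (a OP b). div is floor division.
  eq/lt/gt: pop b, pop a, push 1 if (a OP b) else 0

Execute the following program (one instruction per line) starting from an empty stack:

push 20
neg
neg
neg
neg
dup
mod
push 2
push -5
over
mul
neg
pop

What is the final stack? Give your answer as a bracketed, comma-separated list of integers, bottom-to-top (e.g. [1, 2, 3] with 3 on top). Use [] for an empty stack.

After 'push 20': [20]
After 'neg': [-20]
After 'neg': [20]
After 'neg': [-20]
After 'neg': [20]
After 'dup': [20, 20]
After 'mod': [0]
After 'push 2': [0, 2]
After 'push -5': [0, 2, -5]
After 'over': [0, 2, -5, 2]
After 'mul': [0, 2, -10]
After 'neg': [0, 2, 10]
After 'pop': [0, 2]

Answer: [0, 2]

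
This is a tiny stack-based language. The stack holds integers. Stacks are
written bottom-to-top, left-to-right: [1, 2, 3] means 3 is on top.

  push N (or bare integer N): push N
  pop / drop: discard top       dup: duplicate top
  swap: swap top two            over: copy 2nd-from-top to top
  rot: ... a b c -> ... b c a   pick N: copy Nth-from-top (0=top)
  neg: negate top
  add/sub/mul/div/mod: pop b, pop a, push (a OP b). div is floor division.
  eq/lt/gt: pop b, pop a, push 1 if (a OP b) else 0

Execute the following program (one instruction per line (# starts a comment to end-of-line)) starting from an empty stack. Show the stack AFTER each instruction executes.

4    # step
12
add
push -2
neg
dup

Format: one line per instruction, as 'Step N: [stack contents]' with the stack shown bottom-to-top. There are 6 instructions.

Step 1: [4]
Step 2: [4, 12]
Step 3: [16]
Step 4: [16, -2]
Step 5: [16, 2]
Step 6: [16, 2, 2]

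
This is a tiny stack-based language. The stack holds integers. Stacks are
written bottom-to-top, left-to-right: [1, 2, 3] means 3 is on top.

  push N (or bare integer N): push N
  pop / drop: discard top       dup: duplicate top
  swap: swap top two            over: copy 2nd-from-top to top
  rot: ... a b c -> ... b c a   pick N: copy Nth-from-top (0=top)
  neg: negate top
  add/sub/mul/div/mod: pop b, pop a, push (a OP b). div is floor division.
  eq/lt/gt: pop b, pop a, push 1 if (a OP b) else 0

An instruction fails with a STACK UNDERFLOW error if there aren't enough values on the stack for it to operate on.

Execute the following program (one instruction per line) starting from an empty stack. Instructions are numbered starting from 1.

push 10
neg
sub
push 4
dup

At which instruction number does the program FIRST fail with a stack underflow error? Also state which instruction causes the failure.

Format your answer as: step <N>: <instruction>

Step 1 ('push 10'): stack = [10], depth = 1
Step 2 ('neg'): stack = [-10], depth = 1
Step 3 ('sub'): needs 2 value(s) but depth is 1 — STACK UNDERFLOW

Answer: step 3: sub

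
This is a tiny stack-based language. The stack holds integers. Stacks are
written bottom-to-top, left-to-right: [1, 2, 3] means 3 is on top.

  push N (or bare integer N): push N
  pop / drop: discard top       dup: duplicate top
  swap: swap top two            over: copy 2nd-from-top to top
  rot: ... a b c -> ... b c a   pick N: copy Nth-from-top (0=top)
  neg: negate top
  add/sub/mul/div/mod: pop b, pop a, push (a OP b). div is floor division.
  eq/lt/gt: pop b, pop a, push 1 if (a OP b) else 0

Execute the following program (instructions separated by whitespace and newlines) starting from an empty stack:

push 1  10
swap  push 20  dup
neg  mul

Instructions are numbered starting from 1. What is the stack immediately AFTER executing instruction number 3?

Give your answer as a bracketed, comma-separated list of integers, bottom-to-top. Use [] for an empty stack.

Step 1 ('push 1'): [1]
Step 2 ('10'): [1, 10]
Step 3 ('swap'): [10, 1]

Answer: [10, 1]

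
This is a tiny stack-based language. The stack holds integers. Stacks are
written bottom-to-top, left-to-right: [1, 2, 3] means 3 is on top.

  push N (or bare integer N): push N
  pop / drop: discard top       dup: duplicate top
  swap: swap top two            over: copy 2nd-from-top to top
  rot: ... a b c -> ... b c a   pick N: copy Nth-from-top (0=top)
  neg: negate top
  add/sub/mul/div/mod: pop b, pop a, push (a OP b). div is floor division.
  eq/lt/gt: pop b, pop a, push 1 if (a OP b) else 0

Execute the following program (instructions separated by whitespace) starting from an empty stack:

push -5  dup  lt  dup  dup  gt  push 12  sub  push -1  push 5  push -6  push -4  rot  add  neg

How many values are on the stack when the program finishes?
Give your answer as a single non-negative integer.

Answer: 5

Derivation:
After 'push -5': stack = [-5] (depth 1)
After 'dup': stack = [-5, -5] (depth 2)
After 'lt': stack = [0] (depth 1)
After 'dup': stack = [0, 0] (depth 2)
After 'dup': stack = [0, 0, 0] (depth 3)
After 'gt': stack = [0, 0] (depth 2)
After 'push 12': stack = [0, 0, 12] (depth 3)
After 'sub': stack = [0, -12] (depth 2)
After 'push -1': stack = [0, -12, -1] (depth 3)
After 'push 5': stack = [0, -12, -1, 5] (depth 4)
After 'push -6': stack = [0, -12, -1, 5, -6] (depth 5)
After 'push -4': stack = [0, -12, -1, 5, -6, -4] (depth 6)
After 'rot': stack = [0, -12, -1, -6, -4, 5] (depth 6)
After 'add': stack = [0, -12, -1, -6, 1] (depth 5)
After 'neg': stack = [0, -12, -1, -6, -1] (depth 5)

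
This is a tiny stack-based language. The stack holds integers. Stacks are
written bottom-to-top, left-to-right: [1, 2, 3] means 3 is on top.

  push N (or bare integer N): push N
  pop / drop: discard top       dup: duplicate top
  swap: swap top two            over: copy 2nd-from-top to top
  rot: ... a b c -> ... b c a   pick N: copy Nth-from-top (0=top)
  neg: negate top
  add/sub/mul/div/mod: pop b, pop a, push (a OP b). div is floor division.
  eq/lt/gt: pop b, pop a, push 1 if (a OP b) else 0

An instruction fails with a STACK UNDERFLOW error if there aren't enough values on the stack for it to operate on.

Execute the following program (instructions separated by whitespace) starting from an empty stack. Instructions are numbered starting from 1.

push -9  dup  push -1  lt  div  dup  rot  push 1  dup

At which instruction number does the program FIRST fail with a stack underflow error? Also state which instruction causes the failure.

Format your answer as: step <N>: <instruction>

Step 1 ('push -9'): stack = [-9], depth = 1
Step 2 ('dup'): stack = [-9, -9], depth = 2
Step 3 ('push -1'): stack = [-9, -9, -1], depth = 3
Step 4 ('lt'): stack = [-9, 1], depth = 2
Step 5 ('div'): stack = [-9], depth = 1
Step 6 ('dup'): stack = [-9, -9], depth = 2
Step 7 ('rot'): needs 3 value(s) but depth is 2 — STACK UNDERFLOW

Answer: step 7: rot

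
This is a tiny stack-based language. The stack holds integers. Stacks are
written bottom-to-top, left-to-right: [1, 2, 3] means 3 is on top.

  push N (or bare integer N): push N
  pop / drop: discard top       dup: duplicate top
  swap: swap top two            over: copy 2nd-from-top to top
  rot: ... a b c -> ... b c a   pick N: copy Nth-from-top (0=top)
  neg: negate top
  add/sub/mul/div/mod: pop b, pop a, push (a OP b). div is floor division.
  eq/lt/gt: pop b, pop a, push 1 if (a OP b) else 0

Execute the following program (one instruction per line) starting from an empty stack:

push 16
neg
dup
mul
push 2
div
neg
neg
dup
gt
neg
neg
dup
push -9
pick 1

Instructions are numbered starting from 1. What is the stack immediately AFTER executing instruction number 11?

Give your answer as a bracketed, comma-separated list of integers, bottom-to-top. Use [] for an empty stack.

Answer: [0]

Derivation:
Step 1 ('push 16'): [16]
Step 2 ('neg'): [-16]
Step 3 ('dup'): [-16, -16]
Step 4 ('mul'): [256]
Step 5 ('push 2'): [256, 2]
Step 6 ('div'): [128]
Step 7 ('neg'): [-128]
Step 8 ('neg'): [128]
Step 9 ('dup'): [128, 128]
Step 10 ('gt'): [0]
Step 11 ('neg'): [0]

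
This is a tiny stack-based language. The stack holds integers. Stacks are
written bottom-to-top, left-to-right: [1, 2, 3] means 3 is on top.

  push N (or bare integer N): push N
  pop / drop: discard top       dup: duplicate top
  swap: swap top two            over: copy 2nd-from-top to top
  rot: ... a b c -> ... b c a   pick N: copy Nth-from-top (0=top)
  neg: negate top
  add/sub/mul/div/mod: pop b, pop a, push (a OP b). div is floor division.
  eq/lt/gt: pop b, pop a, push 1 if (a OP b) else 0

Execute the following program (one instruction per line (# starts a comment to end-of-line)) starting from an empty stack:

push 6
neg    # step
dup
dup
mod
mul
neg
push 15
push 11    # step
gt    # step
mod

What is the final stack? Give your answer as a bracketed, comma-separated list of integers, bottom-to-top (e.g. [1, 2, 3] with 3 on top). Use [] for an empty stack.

Answer: [0]

Derivation:
After 'push 6': [6]
After 'neg': [-6]
After 'dup': [-6, -6]
After 'dup': [-6, -6, -6]
After 'mod': [-6, 0]
After 'mul': [0]
After 'neg': [0]
After 'push 15': [0, 15]
After 'push 11': [0, 15, 11]
After 'gt': [0, 1]
After 'mod': [0]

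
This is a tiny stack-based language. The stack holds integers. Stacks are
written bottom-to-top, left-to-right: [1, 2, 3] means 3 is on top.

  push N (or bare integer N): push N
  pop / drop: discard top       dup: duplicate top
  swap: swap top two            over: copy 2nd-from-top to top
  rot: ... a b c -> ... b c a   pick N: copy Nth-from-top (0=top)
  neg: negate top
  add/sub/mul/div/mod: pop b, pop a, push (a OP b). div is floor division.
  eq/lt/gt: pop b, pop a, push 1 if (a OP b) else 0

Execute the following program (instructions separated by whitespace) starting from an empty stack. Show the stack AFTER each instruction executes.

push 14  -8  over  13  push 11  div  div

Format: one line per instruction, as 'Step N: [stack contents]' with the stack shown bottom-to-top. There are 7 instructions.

Step 1: [14]
Step 2: [14, -8]
Step 3: [14, -8, 14]
Step 4: [14, -8, 14, 13]
Step 5: [14, -8, 14, 13, 11]
Step 6: [14, -8, 14, 1]
Step 7: [14, -8, 14]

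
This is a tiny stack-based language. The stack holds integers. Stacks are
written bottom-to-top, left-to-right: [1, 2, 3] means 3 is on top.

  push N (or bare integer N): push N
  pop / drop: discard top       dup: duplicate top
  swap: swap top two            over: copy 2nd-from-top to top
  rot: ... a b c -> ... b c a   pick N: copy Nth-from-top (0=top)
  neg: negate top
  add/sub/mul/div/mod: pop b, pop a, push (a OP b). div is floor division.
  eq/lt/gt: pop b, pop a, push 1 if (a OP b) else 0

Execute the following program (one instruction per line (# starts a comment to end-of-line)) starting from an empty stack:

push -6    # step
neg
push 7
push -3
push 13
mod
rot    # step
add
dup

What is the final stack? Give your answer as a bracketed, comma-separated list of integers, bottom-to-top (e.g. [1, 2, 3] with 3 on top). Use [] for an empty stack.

After 'push -6': [-6]
After 'neg': [6]
After 'push 7': [6, 7]
After 'push -3': [6, 7, -3]
After 'push 13': [6, 7, -3, 13]
After 'mod': [6, 7, 10]
After 'rot': [7, 10, 6]
After 'add': [7, 16]
After 'dup': [7, 16, 16]

Answer: [7, 16, 16]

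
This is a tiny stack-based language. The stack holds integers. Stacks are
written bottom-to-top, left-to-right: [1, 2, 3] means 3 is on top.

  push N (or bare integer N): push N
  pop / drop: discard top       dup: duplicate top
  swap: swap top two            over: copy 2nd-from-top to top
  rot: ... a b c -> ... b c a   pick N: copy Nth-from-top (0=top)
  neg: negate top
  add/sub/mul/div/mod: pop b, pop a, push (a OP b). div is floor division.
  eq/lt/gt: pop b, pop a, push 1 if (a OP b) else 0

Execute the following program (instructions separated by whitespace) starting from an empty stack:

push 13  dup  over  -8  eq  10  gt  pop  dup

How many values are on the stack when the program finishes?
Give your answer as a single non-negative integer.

Answer: 3

Derivation:
After 'push 13': stack = [13] (depth 1)
After 'dup': stack = [13, 13] (depth 2)
After 'over': stack = [13, 13, 13] (depth 3)
After 'push -8': stack = [13, 13, 13, -8] (depth 4)
After 'eq': stack = [13, 13, 0] (depth 3)
After 'push 10': stack = [13, 13, 0, 10] (depth 4)
After 'gt': stack = [13, 13, 0] (depth 3)
After 'pop': stack = [13, 13] (depth 2)
After 'dup': stack = [13, 13, 13] (depth 3)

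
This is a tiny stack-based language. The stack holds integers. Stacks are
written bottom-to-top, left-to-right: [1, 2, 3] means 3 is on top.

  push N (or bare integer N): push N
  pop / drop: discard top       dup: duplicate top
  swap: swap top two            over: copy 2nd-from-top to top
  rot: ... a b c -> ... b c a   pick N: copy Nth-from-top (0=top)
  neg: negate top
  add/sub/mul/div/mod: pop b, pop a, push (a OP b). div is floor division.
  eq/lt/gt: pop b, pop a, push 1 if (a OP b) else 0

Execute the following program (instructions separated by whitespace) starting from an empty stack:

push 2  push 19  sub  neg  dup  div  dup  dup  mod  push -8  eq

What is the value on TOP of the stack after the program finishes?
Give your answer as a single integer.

Answer: 0

Derivation:
After 'push 2': [2]
After 'push 19': [2, 19]
After 'sub': [-17]
After 'neg': [17]
After 'dup': [17, 17]
After 'div': [1]
After 'dup': [1, 1]
After 'dup': [1, 1, 1]
After 'mod': [1, 0]
After 'push -8': [1, 0, -8]
After 'eq': [1, 0]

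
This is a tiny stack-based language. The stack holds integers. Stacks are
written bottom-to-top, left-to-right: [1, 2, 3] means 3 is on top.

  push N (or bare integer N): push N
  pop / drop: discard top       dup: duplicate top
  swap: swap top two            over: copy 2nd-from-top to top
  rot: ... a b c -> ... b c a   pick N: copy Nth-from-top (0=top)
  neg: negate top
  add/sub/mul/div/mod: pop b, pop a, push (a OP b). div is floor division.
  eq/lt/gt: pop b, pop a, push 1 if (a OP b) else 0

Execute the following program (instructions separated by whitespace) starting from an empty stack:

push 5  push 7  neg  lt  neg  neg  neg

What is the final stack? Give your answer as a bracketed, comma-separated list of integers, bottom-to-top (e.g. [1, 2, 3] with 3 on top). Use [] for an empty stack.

After 'push 5': [5]
After 'push 7': [5, 7]
After 'neg': [5, -7]
After 'lt': [0]
After 'neg': [0]
After 'neg': [0]
After 'neg': [0]

Answer: [0]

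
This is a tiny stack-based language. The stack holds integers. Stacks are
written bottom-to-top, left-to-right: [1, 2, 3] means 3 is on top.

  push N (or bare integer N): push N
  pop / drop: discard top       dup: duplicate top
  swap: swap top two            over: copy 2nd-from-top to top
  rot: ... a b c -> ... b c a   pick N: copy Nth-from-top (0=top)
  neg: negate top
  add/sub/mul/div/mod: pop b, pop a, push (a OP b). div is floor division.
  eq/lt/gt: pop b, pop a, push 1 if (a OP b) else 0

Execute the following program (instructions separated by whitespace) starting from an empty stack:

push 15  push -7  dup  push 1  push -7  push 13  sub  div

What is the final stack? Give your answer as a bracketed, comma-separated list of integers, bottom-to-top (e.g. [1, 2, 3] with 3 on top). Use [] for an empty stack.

Answer: [15, -7, -7, -1]

Derivation:
After 'push 15': [15]
After 'push -7': [15, -7]
After 'dup': [15, -7, -7]
After 'push 1': [15, -7, -7, 1]
After 'push -7': [15, -7, -7, 1, -7]
After 'push 13': [15, -7, -7, 1, -7, 13]
After 'sub': [15, -7, -7, 1, -20]
After 'div': [15, -7, -7, -1]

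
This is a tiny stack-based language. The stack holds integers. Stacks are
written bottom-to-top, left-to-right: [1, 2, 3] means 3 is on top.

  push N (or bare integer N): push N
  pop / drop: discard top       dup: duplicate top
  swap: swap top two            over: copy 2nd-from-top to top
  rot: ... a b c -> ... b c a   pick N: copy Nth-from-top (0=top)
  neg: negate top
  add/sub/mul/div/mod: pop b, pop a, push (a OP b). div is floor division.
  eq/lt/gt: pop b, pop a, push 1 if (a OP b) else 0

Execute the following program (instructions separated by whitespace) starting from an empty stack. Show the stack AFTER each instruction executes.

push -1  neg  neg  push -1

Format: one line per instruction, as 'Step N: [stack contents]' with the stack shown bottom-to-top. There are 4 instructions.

Step 1: [-1]
Step 2: [1]
Step 3: [-1]
Step 4: [-1, -1]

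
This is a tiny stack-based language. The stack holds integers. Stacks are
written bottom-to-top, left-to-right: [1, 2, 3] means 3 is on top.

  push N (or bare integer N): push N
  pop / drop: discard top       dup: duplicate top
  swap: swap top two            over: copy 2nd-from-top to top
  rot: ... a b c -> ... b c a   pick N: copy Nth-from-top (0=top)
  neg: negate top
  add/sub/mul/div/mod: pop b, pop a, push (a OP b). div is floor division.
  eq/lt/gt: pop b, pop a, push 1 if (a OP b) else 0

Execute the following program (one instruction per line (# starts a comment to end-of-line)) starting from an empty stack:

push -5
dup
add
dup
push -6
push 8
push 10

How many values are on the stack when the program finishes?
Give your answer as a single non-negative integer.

After 'push -5': stack = [-5] (depth 1)
After 'dup': stack = [-5, -5] (depth 2)
After 'add': stack = [-10] (depth 1)
After 'dup': stack = [-10, -10] (depth 2)
After 'push -6': stack = [-10, -10, -6] (depth 3)
After 'push 8': stack = [-10, -10, -6, 8] (depth 4)
After 'push 10': stack = [-10, -10, -6, 8, 10] (depth 5)

Answer: 5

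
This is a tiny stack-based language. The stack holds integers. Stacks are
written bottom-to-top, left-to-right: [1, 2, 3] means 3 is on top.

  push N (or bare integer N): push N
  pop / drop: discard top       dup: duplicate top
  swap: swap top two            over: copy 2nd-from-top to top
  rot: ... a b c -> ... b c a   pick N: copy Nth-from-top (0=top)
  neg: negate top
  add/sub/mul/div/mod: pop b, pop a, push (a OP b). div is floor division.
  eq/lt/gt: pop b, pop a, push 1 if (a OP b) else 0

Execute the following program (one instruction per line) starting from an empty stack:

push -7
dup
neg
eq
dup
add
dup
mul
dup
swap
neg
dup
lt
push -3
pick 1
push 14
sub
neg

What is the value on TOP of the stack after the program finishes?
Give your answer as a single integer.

After 'push -7': [-7]
After 'dup': [-7, -7]
After 'neg': [-7, 7]
After 'eq': [0]
After 'dup': [0, 0]
After 'add': [0]
After 'dup': [0, 0]
After 'mul': [0]
After 'dup': [0, 0]
After 'swap': [0, 0]
After 'neg': [0, 0]
After 'dup': [0, 0, 0]
After 'lt': [0, 0]
After 'push -3': [0, 0, -3]
After 'pick 1': [0, 0, -3, 0]
After 'push 14': [0, 0, -3, 0, 14]
After 'sub': [0, 0, -3, -14]
After 'neg': [0, 0, -3, 14]

Answer: 14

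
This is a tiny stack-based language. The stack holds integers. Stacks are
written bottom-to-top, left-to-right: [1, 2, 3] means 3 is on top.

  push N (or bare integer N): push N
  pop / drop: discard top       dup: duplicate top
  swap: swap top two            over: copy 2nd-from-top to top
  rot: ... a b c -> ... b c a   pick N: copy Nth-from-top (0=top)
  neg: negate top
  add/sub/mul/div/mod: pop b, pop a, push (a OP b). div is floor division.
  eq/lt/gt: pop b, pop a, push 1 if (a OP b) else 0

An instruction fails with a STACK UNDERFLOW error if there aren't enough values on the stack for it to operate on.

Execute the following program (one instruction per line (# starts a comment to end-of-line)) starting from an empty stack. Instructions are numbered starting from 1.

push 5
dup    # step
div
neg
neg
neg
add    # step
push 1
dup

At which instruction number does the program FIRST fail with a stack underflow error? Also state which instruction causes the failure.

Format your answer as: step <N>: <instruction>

Answer: step 7: add

Derivation:
Step 1 ('push 5'): stack = [5], depth = 1
Step 2 ('dup'): stack = [5, 5], depth = 2
Step 3 ('div'): stack = [1], depth = 1
Step 4 ('neg'): stack = [-1], depth = 1
Step 5 ('neg'): stack = [1], depth = 1
Step 6 ('neg'): stack = [-1], depth = 1
Step 7 ('add'): needs 2 value(s) but depth is 1 — STACK UNDERFLOW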